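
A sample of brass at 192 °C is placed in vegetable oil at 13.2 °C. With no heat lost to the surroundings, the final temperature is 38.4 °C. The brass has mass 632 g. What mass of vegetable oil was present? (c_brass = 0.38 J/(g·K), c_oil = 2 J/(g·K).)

|Q_brass| = |Q_oil|:
632×0.38×(192 − 38.4) = m×2×(38.4 − 13.2)
50.4 m = 36889  ⇒  m ≈ 731.9 g

m ≈ 732 g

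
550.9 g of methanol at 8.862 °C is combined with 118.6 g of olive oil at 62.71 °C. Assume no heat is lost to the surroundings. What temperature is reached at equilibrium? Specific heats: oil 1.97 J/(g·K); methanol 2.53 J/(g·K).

T_f ≈ 16.6 °C

Energy conservation, ΣQ = 0:
118.6×1.97×(T − 62.71) + 550.9×2.53×(T − 8.862) = 0
1627.4 T = 27003
T = 27003/1627.4 ≈ 16.59 °C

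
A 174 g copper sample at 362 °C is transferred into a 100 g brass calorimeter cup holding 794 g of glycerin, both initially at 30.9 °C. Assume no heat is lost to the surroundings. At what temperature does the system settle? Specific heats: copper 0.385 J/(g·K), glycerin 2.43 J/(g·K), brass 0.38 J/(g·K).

T_f ≈ 41.8 °C

With ΣQ=0 the equilibrium temperature is the m·c-weighted mean:
T_f = (66.99*362 + 1929.4*30.9 + 38*30.9) / (66.99 + 1929.4 + 38)
    = 85044 / 2034.4 ≈ 41.80 °C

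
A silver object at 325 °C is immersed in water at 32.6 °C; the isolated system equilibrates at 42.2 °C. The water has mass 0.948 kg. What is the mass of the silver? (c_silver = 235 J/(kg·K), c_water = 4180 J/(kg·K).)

m ≈ 0.572 kg

Setting the total heat transfer to zero:
m·235·(42.2 − 325) + 0.948·4180·(42.2 − 32.6) = 0
-66458 m = -38041
m = -38041/-66458 ≈ 0.5724 kg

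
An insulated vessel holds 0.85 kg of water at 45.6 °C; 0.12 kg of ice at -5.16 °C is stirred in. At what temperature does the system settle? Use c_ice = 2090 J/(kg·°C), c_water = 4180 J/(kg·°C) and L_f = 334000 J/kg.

Energy balance with sensible and latent terms:
warm ice to 0 °C: 0.12×2090×(0 − (-5.16)) = 1294.1; latent heat to melt: 0.12×334000 = 40080; warm the meltwater: 501.6 T; water: 3553(T − 45.6)
4054.6 T = 162017 − 41374 = 120643
T ≈ 29.75 °C. Since T > 0 °C, the all-ice-melts assumption holds.

T_f ≈ 29.8 °C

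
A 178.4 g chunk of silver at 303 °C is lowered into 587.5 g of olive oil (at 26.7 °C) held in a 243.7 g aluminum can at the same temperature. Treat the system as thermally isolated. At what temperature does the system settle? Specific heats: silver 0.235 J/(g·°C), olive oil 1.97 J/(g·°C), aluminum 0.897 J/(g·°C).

With ΣQ=0 the equilibrium temperature is the m·c-weighted mean:
T_f = (41.92·303 + 1157.4·26.7 + 218.6·26.7) / (41.92 + 1157.4 + 218.6)
    = 49441 / 1417.9 ≈ 34.87 °C

T_f ≈ 34.9 °C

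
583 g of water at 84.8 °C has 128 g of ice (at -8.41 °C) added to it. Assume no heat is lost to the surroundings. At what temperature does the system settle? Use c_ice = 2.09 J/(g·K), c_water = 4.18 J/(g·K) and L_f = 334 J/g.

Sum of m c ΔT and latent-heat terms is zero:
ice -8.41→0 °C: 128×2.09×8.41 = 2249.8
  latent heat to melt: 128×334 = 42752
  meltwater 0→T: 128×4.18×T = 535.04 T
  water: 2436.9(T − 84.8)
2972 T = 206653 − 45002 = 161651
T ≈ 54.39 °C (positive, so assuming full melt was valid).

T_f ≈ 54.4 °C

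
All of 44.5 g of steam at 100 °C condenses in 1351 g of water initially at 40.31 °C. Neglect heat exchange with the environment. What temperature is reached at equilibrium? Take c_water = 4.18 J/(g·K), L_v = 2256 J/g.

Taking heat into each body as positive, Σ m c ΔT = 0:
condense steam: −44.5×2256 = −100392
  condensed water 100 °C→T: 186.01(T − 100)
  water warms: 1351×4.18×(T − 40.31) = 5647.2(T − 40.31)
5833.2 T = 100392 + 18601 + 227638 = 346631
T ≈ 59.42 °C, under the boiling point, so the assumption holds.

T_f ≈ 59.4 °C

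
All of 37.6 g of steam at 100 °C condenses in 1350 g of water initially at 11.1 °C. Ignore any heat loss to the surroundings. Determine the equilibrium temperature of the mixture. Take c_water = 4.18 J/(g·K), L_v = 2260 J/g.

T_f ≈ 28.2 °C

Net heat exchanged in the isolated system is zero:
latent heat released on condensation: 37.6·2260 = 84976
  condensate cools 100→T: 37.6·4.18·(T − 100) = 157.17(T − 100)
  water warms: 1350·4.18·(T − 11.1) = 5643(T − 11.1)
5800.2 T = 84976 + 15717 + 62637 = 163330
T ≈ 28.16 °C (< 100 °C, so full condensation is consistent).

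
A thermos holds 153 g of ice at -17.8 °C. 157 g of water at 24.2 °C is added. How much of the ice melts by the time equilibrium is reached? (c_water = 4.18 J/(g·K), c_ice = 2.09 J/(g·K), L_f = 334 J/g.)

Water can give up m c ΔT = 157×4.18×24.2 = 15881 J before reaching 0 °C.
Warming the ice to 0 °C takes 153×2.09×17.8 = 5691.9 J, leaving 10190 J for melting.
Melting all 153 g of ice would need 153×334 = 51102 J.
Since 10190 < 51102 J, not all the ice melts; equilibrium is at 0 °C.
m_melted×334 = 10190  ⇒  m_melted ≈ 30.51 g.

m_melted ≈ 30.5 g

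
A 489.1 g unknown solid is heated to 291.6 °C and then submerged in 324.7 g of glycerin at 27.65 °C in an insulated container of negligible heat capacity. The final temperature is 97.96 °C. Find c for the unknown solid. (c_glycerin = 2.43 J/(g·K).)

Energy conservation, ΣQ = 0:
489.1×c×(97.96 − 291.6) + 324.7×2.43×(97.96 − 27.65) = 0
-94709 c = -55476
c = -55476/-94709 ≈ 0.5858 J/(g·K)

c ≈ 0.586 J/(g·K)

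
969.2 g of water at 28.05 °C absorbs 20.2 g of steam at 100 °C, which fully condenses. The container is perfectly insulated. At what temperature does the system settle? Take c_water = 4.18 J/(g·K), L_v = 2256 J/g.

Setting the total heat transfer to zero:
condense steam: −20.2×2256 = −45571
  condensate cools 100→T: 20.2×4.18×(T − 100) = 84.44(T − 100)
  water warms: 969.2×4.18×(T − 28.05) = 4051.3(T − 28.05)
4135.7 T = 45571 + 8443.6 + 113638 = 167653
T ≈ 40.54 °C — below 100 °C, confirming all the steam condensed.

T_f ≈ 40.5 °C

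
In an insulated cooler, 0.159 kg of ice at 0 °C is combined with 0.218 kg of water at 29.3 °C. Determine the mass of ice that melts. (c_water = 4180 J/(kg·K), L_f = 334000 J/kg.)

Heat available from the water dropping to 0 °C: 0.218·4180·29.3 = 26699 J.
To melt every bit of ice: 0.159·334000 = 53106 J.
That's not enough to melt it all — equilibrium is at 0 °C with ice remaining.
m_melt = 26699 / L_f = 0.07994 kg.

m_melted ≈ 0.0799 kg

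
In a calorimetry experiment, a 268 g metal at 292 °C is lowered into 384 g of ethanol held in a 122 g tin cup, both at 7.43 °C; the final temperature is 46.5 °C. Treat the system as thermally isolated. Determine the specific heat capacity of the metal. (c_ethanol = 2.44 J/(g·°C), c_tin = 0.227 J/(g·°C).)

Heat gained plus heat lost sum to zero:
268×c×(46.5 − 292) + 384×2.44×(46.5 − 7.43) + 122×0.227×(46.5 − 7.43) = 0
-65794 c = -37689
c = -37689/-65794 ≈ 0.5728 J/(g·°C)

c ≈ 0.573 J/(g·°C)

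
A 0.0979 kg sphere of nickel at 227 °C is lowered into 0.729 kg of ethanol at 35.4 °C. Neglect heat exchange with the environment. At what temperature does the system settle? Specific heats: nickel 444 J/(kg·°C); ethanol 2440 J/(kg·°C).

T_f ≈ 40.0 °C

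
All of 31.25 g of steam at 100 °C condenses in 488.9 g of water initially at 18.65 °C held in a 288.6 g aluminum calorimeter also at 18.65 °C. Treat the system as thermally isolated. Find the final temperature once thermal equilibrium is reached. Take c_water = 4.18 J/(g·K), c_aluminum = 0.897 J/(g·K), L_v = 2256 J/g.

Energy balance with sensible and latent terms:
latent heat released on condensation: 31.25·2256 = 70500
  condensate cools 100→T: 31.25·4.18·(T − 100) = 130.62(T − 100)
  original water: 2043.6(T − 18.65)
  aluminum cup: 288.6·0.897·(T − 18.65) = 258.87(T − 18.65)
2433.1 T = 70500 + 13062 + 42941 = 126504
T ≈ 51.99 °C (< 100 °C, so full condensation is consistent).

T_f ≈ 52.0 °C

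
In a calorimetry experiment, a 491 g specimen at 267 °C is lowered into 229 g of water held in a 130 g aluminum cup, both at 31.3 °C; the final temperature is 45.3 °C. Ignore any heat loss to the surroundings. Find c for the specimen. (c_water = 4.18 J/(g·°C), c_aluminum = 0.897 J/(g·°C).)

c ≈ 0.138 J/(g·°C)

Conservation of energy gives ΣQ = 0:
491×c×(45.3 − 267) + 229×4.18×(45.3 − 31.3) + 130×0.897×(45.3 − 31.3) = 0
-108855 c = -15034
c = -15034/-108855 ≈ 0.1381 J/(g·°C)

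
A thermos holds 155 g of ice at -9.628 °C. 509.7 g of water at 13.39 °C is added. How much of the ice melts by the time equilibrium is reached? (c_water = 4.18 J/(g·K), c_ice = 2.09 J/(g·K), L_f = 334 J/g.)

m_melted ≈ 76.1 g

Heat available from the water dropping to 0 °C: 509.7·4.18·13.39 = 28528 J.
Warming the ice to 0 °C takes 155·2.09·9.628 = 3119 J, leaving 25409 J for melting.
To melt every bit of ice: 155·334 = 51770 J.
Since 25409 < 51770 J, not all the ice melts; equilibrium is at 0 °C.
m_melted·334 = 25409  ⇒  m_melted ≈ 76.07 g.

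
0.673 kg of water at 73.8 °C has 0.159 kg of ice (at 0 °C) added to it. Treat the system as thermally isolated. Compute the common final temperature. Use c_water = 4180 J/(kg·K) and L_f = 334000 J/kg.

Net heat exchanged in the isolated system is zero:
melt ice: 0.159×334000 = 53106; meltwater 0→T: 0.159×4180×T = 664.62 T; water: 2813.1(T − 73.8)
3477.8 T = 207610 − 53106 = 154504
T ≈ 44.43 °C — above 0 °C, consistent with complete melting.

T_f ≈ 44.4 °C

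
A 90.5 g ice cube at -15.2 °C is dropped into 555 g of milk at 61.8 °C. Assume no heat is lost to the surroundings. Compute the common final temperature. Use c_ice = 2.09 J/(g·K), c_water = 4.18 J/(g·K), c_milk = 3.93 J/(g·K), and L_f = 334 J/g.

T_f ≈ 39.7 °C

Energy balance with sensible and latent terms:
warm ice to 0 °C: 90.5×2.09×(0 − (-15.2)) = 2875
  fusion: m_ice L_f = 90.5×334 = 30227
  warm the meltwater: 378.29 T
  milk: 2181.2(T − 61.8)
2559.4 T = 134795 − 33102 = 101693
T ≈ 39.73 °C — above 0 °C, consistent with complete melting.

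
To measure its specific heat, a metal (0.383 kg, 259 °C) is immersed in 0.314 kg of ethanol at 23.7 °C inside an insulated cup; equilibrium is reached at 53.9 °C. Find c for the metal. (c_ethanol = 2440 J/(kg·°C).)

c ≈ 295 J/(kg·°C)

Energy conservation, ΣQ = 0:
0.383×c×(53.9 − 259) + 0.314×2440×(53.9 − 23.7) = 0
-78.55 c = -23138
c = -23138/-78.55 ≈ 294.6 J/(kg·°C)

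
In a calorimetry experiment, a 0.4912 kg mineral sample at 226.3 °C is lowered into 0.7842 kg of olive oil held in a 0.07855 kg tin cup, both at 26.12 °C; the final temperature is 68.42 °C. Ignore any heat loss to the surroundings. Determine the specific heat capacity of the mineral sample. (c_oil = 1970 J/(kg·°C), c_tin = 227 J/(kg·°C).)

c ≈ 852 J/(kg·°C)

Heat gained plus heat lost sum to zero:
0.4912×c×(68.42 − 226.3) + 0.7842×1970×(68.42 − 26.12) + 0.07855×227×(68.42 − 26.12) = 0
-77.55 c = -66102
c = -66102/-77.55 ≈ 852.4 J/(kg·°C)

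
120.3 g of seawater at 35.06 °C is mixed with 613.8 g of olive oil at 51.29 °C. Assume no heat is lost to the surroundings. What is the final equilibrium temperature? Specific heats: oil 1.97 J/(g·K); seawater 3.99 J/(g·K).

T_f ≈ 46.7 °C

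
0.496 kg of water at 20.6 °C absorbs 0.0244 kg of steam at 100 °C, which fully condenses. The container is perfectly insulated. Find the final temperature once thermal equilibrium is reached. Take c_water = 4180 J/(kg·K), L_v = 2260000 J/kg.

Energy balance with sensible and latent terms:
condense steam: −0.0244×2260000 = −55144
  condensate cools 100→T: 0.0244×4180×(T − 100) = 101.99(T − 100)
  water warms: 0.496×4180×(T − 20.6) = 2073.3(T − 20.6)
2175.3 T = 55144 + 10199 + 42710 = 108053
T ≈ 49.67 °C, under the boiling point, so the assumption holds.

T_f ≈ 49.7 °C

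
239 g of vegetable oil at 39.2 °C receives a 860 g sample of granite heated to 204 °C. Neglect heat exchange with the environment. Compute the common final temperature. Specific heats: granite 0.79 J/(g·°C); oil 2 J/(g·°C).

Let T be the final temperature. ΣQ_i = 0:
860×0.79×(T − 204) + 239×2×(T − 39.2) = 0
679.4(T − 204) + 478(T − 39.2) = 0
(679.4 + 478) T = 679.4×204 + 478×39.2
T ≈ 135.94 °C

T_f ≈ 135.9 °C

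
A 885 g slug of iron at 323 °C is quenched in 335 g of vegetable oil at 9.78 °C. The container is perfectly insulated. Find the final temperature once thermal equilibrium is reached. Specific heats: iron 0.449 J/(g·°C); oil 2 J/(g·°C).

Let T be the final temperature. ΣQ_i = 0:
885·0.449·(T − 323) + 335·2·(T − 9.78) = 0
397.37(T − 323) + 670(T − 9.78) = 0
(397.37 + 670) T = 397.37·323 + 670·9.78
T = 134901/1067.4 ≈ 126.39 °C

T_f ≈ 126.4 °C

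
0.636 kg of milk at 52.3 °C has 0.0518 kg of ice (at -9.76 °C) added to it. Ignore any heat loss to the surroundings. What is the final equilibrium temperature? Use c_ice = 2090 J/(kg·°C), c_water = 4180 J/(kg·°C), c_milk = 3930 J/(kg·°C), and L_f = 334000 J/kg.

Sum of m c ΔT and latent-heat terms is zero:
warm ice to 0 °C: 0.0518·2090·(0 − (-9.76)) = 1056.6
  fusion: m_ice L_f = 0.0518·334000 = 17301
  warm the meltwater: 216.52 T
  milk cools: 0.636·3930·(T − 52.3) = 2499.5(T − 52.3)
2716 T = 130723 − 18358 = 112365
T ≈ 41.37 °C. Since T > 0 °C, the all-ice-melts assumption holds.

T_f ≈ 41.4 °C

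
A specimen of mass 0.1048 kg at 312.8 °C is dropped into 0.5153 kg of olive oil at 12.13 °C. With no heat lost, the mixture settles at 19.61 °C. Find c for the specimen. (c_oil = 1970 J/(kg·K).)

Let T be the final temperature. ΣQ_i = 0:
0.1048·c·(19.61 − 312.8) + 0.5153·1970·(19.61 − 12.13) = 0
-30.73 c = -7593.3
c = -7593.3/-30.73 ≈ 247.1 J/(kg·K)

c ≈ 247 J/(kg·K)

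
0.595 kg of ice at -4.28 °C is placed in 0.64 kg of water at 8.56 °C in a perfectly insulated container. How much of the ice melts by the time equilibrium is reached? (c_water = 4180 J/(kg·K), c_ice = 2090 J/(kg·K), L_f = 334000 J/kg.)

Water can give up m c ΔT = 0.64×4180×8.56 = 22900 J before reaching 0 °C.
Warming the ice to 0 °C takes 0.595×2090×4.28 = 5322.4 J, leaving 17577 J for melting.
Melting all 0.595 kg of ice would need 0.595×334000 = 198730 J.
Since 17577 < 198730 J, not all the ice melts; equilibrium is at 0 °C.
m_melted×334000 = 17577  ⇒  m_melted ≈ 0.05263 kg.

m_melted ≈ 0.0526 kg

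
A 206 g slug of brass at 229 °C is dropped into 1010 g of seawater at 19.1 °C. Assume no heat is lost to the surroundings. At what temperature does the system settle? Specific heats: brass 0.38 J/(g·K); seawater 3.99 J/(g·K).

T_f ≈ 23.1 °C

Set heat shed by the hot body equal to heat absorbed by the cold body:
206*0.38*(229 − T) = 1010*3.99*(T − 19.1)
78.28(229 − T) = 4029.9(T − 19.1)
4108.2 T = 94897  ⇒  T ≈ 23.10 °C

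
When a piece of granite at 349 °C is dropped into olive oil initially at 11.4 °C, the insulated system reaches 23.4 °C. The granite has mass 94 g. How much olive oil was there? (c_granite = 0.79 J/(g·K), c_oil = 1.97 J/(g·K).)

Heat lost by the granite = heat gained by the oil:
94×0.79×(349 − 23.4) = m×1.97×(23.4 − 11.4)
23.64 m = 24179  ⇒  m ≈ 1023 g

m ≈ 1020 g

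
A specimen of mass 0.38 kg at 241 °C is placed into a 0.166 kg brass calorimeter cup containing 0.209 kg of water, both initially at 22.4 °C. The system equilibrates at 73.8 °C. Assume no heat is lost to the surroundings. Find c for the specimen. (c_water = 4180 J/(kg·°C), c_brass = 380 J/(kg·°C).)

c ≈ 758 J/(kg·°C)

Conservation of energy gives ΣQ = 0:
0.38×c×(73.8 − 241) + 0.209×4180×(73.8 − 22.4) + 0.166×380×(73.8 − 22.4) = 0
-63.54 c = -48146
c = -48146/-63.54 ≈ 757.8 J/(kg·°C)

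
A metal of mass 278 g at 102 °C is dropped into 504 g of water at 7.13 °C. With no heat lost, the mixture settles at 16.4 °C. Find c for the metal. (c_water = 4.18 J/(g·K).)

c ≈ 0.821 J/(g·K)

Taking heat into each body as positive, Σ m c ΔT = 0:
278×c×(16.4 − 102) + 504×4.18×(16.4 − 7.13) = 0
-23797 c = -19529
c = -19529/-23797 ≈ 0.8207 J/(g·K)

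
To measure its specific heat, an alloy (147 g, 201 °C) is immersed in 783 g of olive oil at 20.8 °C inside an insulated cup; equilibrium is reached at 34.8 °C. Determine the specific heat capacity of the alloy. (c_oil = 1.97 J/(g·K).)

m_s c (T_s − T_f) = m_oil c_oil (T_f − T_0):
147·c·(201 − 34.8) = 783·1.97·(34.8 − 20.8)
24431 c = 21595  ⇒  c ≈ 0.8839 J/(g·K)

c ≈ 0.884 J/(g·K)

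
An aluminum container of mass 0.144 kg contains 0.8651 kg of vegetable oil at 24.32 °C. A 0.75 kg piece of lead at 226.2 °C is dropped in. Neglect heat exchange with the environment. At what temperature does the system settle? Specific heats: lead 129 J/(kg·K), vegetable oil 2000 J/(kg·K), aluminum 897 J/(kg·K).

Heat gained plus heat lost sum to zero:
0.75*129*(T − 226.2) + 0.8651*2000*(T − 24.32) + 0.144*897*(T − 24.32) = 0
96.75(T − 226.2) + 1730.2(T − 24.32) + 129.17(T − 24.32) = 0
(96.75 + 1730.2 + 129.17) T = 96.75*226.2 + 1730.2*24.32 + 129.17*24.32
T = 67105 / 1956.1 = 34.3 °C

T_f ≈ 34.3 °C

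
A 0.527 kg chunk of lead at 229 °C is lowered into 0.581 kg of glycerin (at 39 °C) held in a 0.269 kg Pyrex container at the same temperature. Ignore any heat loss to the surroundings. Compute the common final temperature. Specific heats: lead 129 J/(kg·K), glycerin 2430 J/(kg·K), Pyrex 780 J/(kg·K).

Heat gained plus heat lost sum to zero:
0.527·129·(T − 229) + 0.581·2430·(T − 39) + 0.269·780·(T − 39) = 0
(67.98 + 1411.8 + 209.82) T = 67.98·229 + 1411.8·39 + 209.82·39
T = 78812 / 1689.6 = 46.6 °C

T_f ≈ 46.6 °C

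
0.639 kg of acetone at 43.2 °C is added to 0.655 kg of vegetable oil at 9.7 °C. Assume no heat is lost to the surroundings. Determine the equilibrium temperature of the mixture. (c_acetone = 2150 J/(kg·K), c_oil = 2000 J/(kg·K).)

Energy conservation, ΣQ = 0:
0.639*2150*(T − 43.2) + 0.655*2000*(T − 9.7) = 0
2683.9 T = 72057
T = 72057/2683.9 ≈ 26.85 °C

T_f ≈ 26.8 °C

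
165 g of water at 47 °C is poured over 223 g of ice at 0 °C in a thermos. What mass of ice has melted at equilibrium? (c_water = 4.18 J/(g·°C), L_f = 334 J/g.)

Water can give up m c ΔT = 165·4.18·47 = 32416 J before reaching 0 °C.
To melt every bit of ice: 223·334 = 74482 J.
That's not enough to melt it all — equilibrium is at 0 °C with ice remaining.
m_melt = 32416 / L_f = 97.05 g.

m_melted ≈ 97.1 g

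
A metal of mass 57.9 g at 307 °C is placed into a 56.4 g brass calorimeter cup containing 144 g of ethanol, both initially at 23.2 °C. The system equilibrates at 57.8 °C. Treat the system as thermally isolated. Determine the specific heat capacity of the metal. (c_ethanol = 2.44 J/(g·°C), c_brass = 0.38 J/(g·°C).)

c ≈ 0.894 J/(g·°C)

Energy conservation, ΣQ = 0:
57.9·c·(57.8 − 307) + 144·2.44·(57.8 − 23.2) + 56.4·0.38·(57.8 − 23.2) = 0
-14429 c = -12899
c = -12899/-14429 ≈ 0.894 J/(g·°C)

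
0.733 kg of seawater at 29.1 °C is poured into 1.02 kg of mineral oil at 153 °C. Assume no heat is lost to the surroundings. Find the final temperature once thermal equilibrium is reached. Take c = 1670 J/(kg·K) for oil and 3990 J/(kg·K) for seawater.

Heat lost by the oil equals heat gained by the seawater:
1.02*1670*(153 − T) = 0.733*3990*(T − 29.1)
1703.4(153 − T) = 2924.7(T − 29.1)
4628.1 T = 345728  ⇒  T ≈ 74.70 °C

T_f ≈ 74.7 °C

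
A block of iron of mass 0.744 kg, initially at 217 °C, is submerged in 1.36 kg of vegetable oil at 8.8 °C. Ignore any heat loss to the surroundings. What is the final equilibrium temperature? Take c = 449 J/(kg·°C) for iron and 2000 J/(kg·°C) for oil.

With ΣQ=0 the equilibrium temperature is the m·c-weighted mean:
T_f = (334.06·217 + 2720·8.8) / (334.06 + 2720)
    = 96426 / 3054.1 ≈ 31.57 °C

T_f ≈ 31.6 °C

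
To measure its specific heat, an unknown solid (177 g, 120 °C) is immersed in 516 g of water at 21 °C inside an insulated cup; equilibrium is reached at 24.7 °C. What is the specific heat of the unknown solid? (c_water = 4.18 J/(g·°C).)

Taking heat into each body as positive, Σ m c ΔT = 0:
177×c×(24.7 − 120) + 516×4.18×(24.7 − 21) = 0
-16868 c = -7980.5
c = -7980.5/-16868 ≈ 0.4731 J/(g·°C)

c ≈ 0.473 J/(g·°C)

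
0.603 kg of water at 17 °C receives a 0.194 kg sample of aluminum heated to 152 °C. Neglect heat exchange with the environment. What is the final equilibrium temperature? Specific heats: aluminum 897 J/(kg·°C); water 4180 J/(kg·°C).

T_f ≈ 25.7 °C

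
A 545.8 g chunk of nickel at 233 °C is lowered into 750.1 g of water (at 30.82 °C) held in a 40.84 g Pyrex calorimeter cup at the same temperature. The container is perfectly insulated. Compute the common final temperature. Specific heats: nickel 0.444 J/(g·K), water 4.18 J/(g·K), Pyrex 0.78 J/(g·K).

T_f ≈ 45.2 °C

T_f is the heat-capacity-weighted average of the initial temperatures:
T_f = (242.34×233 + 3135.4×30.82 + 31.86×30.82) / (242.34 + 3135.4 + 31.86)
    = 154079 / 3409.6 ≈ 45.19 °C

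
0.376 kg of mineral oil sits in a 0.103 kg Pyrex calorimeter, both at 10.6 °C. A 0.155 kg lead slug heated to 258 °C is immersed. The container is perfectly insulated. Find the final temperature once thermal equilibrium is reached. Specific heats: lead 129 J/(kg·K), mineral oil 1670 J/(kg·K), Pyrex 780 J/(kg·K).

Net heat exchanged in the isolated system is zero:
0.155·129·(T − 258) + 0.376·1670·(T − 10.6) + 0.103·780·(T − 10.6) = 0
20(T − 258) + 627.92(T − 10.6) + 80.34(T − 10.6) = 0
(20 + 627.92 + 80.34) T = 20·258 + 627.92·10.6 + 80.34·10.6
T = 12666 / 728.25 = 17.4 °C

T_f ≈ 17.4 °C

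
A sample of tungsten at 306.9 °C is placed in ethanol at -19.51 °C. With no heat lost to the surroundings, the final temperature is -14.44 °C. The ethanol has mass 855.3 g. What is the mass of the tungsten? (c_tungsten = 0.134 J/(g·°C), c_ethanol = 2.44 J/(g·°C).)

m ≈ 246 g

|Q_tungsten| = |Q_ethanol|:
m·0.134·(306.9 − -14.44) = 855.3·2.44·(-14.44 − (-19.51))
43.06 m = 10581  ⇒  m ≈ 245.7 g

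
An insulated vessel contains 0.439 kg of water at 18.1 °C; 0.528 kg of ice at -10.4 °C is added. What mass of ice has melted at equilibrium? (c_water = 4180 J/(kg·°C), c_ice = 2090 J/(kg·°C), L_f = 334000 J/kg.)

m_melted ≈ 0.0651 kg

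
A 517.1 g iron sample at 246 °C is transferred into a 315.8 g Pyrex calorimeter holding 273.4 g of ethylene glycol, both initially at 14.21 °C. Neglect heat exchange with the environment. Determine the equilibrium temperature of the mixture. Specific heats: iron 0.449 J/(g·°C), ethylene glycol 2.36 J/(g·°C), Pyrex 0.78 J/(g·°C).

Energy conservation, ΣQ = 0:
517.1×0.449×(T − 246) + 273.4×2.36×(T − 14.21) + 315.8×0.78×(T − 14.21) = 0
232.18(T − 246) + 645.22(T − 14.21) + 246.32(T − 14.21) = 0
(232.18 + 645.22 + 246.32) T = 232.18×246 + 645.22×14.21 + 246.32×14.21
T = 69785/1123.7 ≈ 62.10 °C

T_f ≈ 62.1 °C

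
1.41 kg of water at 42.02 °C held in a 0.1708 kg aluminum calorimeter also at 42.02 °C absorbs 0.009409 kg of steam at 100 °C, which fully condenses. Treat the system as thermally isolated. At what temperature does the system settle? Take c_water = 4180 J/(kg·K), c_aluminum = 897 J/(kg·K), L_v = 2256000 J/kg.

Conservation of energy gives ΣQ = 0:
steam→water at 100 °C releases m L_v = 0.009409·2256000 = 21227; condensate cools 100→T: 0.009409·4180·(T − 100) = 39.33(T − 100); water warms: 1.41·4180·(T − 42.02) = 5893.8(T − 42.02); cup: 153.21(T − 42.02)
6086.3 T = 21227 + 3933 + 254095 = 279255
T ≈ 45.88 °C, under the boiling point, so the assumption holds.

T_f ≈ 45.9 °C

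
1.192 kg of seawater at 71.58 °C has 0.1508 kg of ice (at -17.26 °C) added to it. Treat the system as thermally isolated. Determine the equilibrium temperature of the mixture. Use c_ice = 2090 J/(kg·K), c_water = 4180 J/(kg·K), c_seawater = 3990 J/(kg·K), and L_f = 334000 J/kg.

Energy conservation, ΣQ = 0:
ice -17.26→0 °C: 0.1508×2090×17.26 = 5439.9
  latent heat to melt: 0.1508×334000 = 50367
  meltwater 0→T: 0.1508×4180×T = 630.34 T
  seawater: 4756.1(T − 71.58)
5386.4 T = 340440 − 55807 = 284633
T ≈ 52.84 °C. Since T > 0 °C, the all-ice-melts assumption holds.

T_f ≈ 52.8 °C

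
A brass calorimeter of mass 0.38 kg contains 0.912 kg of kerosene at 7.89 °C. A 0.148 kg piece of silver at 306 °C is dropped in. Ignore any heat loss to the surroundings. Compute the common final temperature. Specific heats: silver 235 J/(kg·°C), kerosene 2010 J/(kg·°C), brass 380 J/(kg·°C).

Conservation of energy gives ΣQ = 0:
0.148·235·(T − 306) + 0.912·2010·(T − 7.89) + 0.38·380·(T − 7.89) = 0
2012.3 T = 26245
T = 26245 / 2012.3 = 13 °C

T_f ≈ 13.0 °C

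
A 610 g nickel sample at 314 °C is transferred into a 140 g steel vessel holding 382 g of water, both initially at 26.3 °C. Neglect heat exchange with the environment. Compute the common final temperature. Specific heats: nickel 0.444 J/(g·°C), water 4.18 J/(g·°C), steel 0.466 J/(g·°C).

T_f is the heat-capacity-weighted average of the initial temperatures:
T_f = (270.84*314 + 1596.8*26.3 + 65.24*26.3) / (270.84 + 1596.8 + 65.24)
    = 128754 / 1932.8 ≈ 66.61 °C

T_f ≈ 66.6 °C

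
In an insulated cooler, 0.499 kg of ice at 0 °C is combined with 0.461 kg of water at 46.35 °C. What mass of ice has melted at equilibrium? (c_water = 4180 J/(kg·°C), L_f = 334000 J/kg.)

m_melted ≈ 0.267 kg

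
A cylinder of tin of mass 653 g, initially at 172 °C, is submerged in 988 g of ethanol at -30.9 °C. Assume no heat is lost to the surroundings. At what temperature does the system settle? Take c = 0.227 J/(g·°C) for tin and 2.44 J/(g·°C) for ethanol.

T_f ≈ -19.1 °C

T_f = Σ m_i c_i T_i / Σ m_i c_i:
T_f = (148.23×172 + 2410.7×(-30.9)) / (148.23 + 2410.7)
    = -48996 / 2559 ≈ -19.15 °C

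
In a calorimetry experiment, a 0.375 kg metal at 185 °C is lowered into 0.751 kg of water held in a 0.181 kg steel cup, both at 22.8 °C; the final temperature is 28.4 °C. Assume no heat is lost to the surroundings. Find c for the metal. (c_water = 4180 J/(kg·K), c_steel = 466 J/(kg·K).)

c ≈ 307 J/(kg·K)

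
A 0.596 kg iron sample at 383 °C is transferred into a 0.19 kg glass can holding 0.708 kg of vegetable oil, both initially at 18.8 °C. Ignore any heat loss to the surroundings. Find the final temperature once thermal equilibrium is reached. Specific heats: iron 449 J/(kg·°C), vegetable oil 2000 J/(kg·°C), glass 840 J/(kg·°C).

T_f = Σ m_i c_i T_i / Σ m_i c_i:
T_f = (267.6×383 + 1416×18.8 + 159.6×18.8) / (267.6 + 1416 + 159.6)
    = 132114 / 1843.2 ≈ 71.68 °C

T_f ≈ 71.7 °C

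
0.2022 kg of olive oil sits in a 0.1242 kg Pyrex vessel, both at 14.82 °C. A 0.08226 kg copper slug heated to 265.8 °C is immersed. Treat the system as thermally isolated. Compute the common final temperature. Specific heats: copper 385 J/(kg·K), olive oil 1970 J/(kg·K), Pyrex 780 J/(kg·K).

Setting the total heat transfer to zero:
0.08226*385*(T − 265.8) + 0.2022*1970*(T − 14.82) + 0.1242*780*(T − 14.82) = 0
31.67(T − 265.8) + 398.33(T − 14.82) + 96.88(T − 14.82) = 0
526.88 T = 15757
T = 15757 / 526.88 = 29.9 °C

T_f ≈ 29.9 °C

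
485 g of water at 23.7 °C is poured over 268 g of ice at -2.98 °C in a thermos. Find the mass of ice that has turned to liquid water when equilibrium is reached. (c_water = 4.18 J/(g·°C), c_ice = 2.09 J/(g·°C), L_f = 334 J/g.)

m_melted ≈ 139 g

Heat available from the water dropping to 0 °C: 485·4.18·23.7 = 48047 J.
Warming the ice to 0 °C takes 268·2.09·2.98 = 1669.2 J, leaving 46378 J for melting.
Melting all 268 g of ice would need 268·334 = 89512 J.
46378 J < 89512 J, so only part of the ice melts and the system sits at 0 °C.
m_melted·334 = 46378  ⇒  m_melted ≈ 138.9 g.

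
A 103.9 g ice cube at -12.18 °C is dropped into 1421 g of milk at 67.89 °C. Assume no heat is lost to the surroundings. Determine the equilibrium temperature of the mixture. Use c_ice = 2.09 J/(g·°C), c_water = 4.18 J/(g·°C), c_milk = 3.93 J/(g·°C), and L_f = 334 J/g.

Energy balance with sensible and latent terms:
ice -12.18→0 °C: 103.9·2.09·12.18 = 2644.9
  latent heat to melt: 103.9·334 = 34703
  meltwater 0→T: 103.9·4.18·T = 434.3 T
  milk cools: 1421·3.93·(T − 67.89) = 5584.5(T − 67.89)
6018.8 T = 379134 − 37347 = 341786
T ≈ 56.79 °C. Since T > 0 °C, the all-ice-melts assumption holds.

T_f ≈ 56.8 °C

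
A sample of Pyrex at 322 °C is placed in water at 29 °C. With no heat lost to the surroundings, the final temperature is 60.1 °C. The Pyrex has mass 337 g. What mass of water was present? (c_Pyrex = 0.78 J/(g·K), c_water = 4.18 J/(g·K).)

|Q_Pyrex| = |Q_water|:
337×0.78×(322 − 60.1) = m×4.18×(60.1 − 29)
130 m = 68843  ⇒  m ≈ 529.6 g

m ≈ 530 g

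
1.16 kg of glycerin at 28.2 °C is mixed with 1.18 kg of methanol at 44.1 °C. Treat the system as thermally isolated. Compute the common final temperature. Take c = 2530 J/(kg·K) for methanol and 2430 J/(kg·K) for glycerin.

T_f = Σ m_i c_i T_i / Σ m_i c_i:
T_f = (2985.4*44.1 + 2818.8*28.2) / (2985.4 + 2818.8)
    = 211146 / 5804.2 ≈ 36.38 °C

T_f ≈ 36.4 °C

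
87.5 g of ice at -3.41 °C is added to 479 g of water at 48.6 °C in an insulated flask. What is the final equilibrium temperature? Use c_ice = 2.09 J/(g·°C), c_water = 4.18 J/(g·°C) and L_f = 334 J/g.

Sum of m c ΔT and latent-heat terms is zero:
warm ice to 0 °C: 87.5×2.09×(0 − (-3.41)) = 623.6; fusion: m_ice L_f = 87.5×334 = 29225; warm the meltwater: 365.75 T; water: 2002.2(T − 48.6)
2368 T = 97308 − 29849 = 67459
T ≈ 28.49 °C (positive, so assuming full melt was valid).

T_f ≈ 28.5 °C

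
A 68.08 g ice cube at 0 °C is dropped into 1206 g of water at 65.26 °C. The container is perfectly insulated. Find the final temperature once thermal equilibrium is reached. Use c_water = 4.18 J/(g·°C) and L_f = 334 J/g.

Setting the total heat transfer to zero:
melt ice: 68.08×334 = 22739; meltwater 0→T: 68.08×4.18×T = 284.57 T; water cools: 1206×4.18×(T − 65.26) = 5041.1(T − 65.26)
5325.7 T = 328981 − 22739 = 306242
T ≈ 57.50 °C. Since T > 0 °C, the all-ice-melts assumption holds.

T_f ≈ 57.5 °C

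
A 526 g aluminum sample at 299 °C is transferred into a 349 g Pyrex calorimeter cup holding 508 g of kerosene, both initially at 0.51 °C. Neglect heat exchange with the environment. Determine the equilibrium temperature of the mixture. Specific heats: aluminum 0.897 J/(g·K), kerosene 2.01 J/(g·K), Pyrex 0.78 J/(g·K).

T_f ≈ 80.3 °C

Taking heat into each body as positive, Σ m c ΔT = 0:
526×0.897×(T − 299) + 508×2.01×(T − 0.51) + 349×0.78×(T − 0.51) = 0
471.82(T − 299) + 1021.1(T − 0.51) + 272.22(T − 0.51) = 0
1765.1 T = 141734
T = 141734 / 1765.1 = 80.3 °C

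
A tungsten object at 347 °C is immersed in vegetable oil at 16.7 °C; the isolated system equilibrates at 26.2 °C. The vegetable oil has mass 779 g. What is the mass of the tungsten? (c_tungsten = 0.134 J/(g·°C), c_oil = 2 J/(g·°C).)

m ≈ 344 g

Let T be the final temperature. ΣQ_i = 0:
m·0.134·(26.2 − 347) + 779·2·(26.2 − 16.7) = 0
-42.99 m = -14801
m = -14801/-42.99 ≈ 344.3 g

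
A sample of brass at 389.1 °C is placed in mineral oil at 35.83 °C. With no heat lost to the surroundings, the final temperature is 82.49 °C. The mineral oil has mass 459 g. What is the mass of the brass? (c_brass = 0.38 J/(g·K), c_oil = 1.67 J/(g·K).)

|Q_brass| = |Q_oil|:
m·0.38·(389.1 − 82.49) = 459·1.67·(82.49 − 35.83)
116.51 m = 35766  ⇒  m ≈ 307 g

m ≈ 307 g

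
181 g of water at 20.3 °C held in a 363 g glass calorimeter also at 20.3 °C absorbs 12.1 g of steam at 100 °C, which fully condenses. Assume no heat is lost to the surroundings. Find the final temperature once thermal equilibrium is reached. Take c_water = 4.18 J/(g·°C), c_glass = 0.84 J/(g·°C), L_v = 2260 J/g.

T_f ≈ 48.5 °C

Heat gained plus heat lost sum to zero:
steam→water at 100 °C releases m L_v = 12.1×2260 = 27346
  condensate cools 100→T: 12.1×4.18×(T − 100) = 50.58(T − 100)
  original water: 756.58(T − 20.3)
  cup: 304.92(T − 20.3)
1112.1 T = 27346 + 5057.8 + 21548 = 53952
T ≈ 48.51 °C, under the boiling point, so the assumption holds.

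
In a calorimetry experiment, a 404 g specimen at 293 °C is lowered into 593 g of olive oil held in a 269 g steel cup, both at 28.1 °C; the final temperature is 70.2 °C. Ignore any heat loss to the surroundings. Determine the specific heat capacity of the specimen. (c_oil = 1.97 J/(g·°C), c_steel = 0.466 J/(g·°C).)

Net heat exchanged in the isolated system is zero:
404×c×(70.2 − 293) + 593×1.97×(70.2 − 28.1) + 269×0.466×(70.2 − 28.1) = 0
-90011 c = -54459
c = -54459/-90011 ≈ 0.605 J/(g·°C)

c ≈ 0.605 J/(g·°C)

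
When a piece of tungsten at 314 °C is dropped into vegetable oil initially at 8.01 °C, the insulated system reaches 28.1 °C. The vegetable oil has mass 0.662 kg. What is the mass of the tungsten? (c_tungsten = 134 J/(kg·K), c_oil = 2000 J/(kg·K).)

Heat gained plus heat lost sum to zero:
m·134·(28.1 − 314) + 0.662·2000·(28.1 − 8.01) = 0
-38311 m = -26599
m = -26599/-38311 ≈ 0.6943 kg

m ≈ 0.694 kg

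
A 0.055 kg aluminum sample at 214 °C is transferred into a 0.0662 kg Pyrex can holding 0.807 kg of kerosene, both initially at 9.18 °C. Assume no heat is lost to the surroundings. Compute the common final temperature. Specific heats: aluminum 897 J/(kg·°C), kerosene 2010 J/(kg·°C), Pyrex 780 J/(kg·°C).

Taking heat into each body as positive, Σ m c ΔT = 0:
0.055*897*(T − 214) + 0.807*2010*(T − 9.18) + 0.0662*780*(T − 9.18) = 0
(49.34 + 1622.1 + 51.64) T = 49.34*214 + 1622.1*9.18 + 51.64*9.18
T = 25922 / 1723 = 15 °C

T_f ≈ 15.0 °C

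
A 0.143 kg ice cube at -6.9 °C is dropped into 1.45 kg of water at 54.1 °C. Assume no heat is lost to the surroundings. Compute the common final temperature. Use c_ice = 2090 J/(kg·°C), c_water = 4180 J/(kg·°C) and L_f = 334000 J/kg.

T_f ≈ 41.8 °C

Let T be the final temperature. ΣQ_i = 0:
warm ice to 0 °C: 0.143·2090·(0 − (-6.9)) = 2062.2; melt ice: 0.143·334000 = 47762; meltwater 0→T: 0.143·4180·T = 597.74 T; water: 6061(T − 54.1)
6658.7 T = 327900 − 49824 = 278076
T ≈ 41.76 °C. Since T > 0 °C, the all-ice-melts assumption holds.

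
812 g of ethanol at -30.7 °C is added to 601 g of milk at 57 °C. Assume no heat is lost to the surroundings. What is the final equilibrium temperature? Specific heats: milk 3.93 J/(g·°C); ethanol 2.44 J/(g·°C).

Set heat shed by the hot body equal to heat absorbed by the cold body:
601*3.93*(57 − T) = 812*2.44*(T − (-30.7))
2361.9(57 − T) = 1981.3(T − (-30.7))
4343.2 T = 73805  ⇒  T ≈ 16.99 °C

T_f ≈ 17.0 °C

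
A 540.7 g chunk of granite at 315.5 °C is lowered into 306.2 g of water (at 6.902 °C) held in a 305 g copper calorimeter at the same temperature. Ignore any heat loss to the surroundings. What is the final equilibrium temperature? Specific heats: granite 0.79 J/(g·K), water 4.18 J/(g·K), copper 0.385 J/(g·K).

Conservation of energy gives ΣQ = 0:
540.7·0.79·(T − 315.5) + 306.2·4.18·(T − 6.902) + 305·0.385·(T − 6.902) = 0
(427.15 + 1279.9 + 117.42) T = 427.15·315.5 + 1279.9·6.902 + 117.42·6.902
T = 144411 / 1824.5 = 79.2 °C

T_f ≈ 79.2 °C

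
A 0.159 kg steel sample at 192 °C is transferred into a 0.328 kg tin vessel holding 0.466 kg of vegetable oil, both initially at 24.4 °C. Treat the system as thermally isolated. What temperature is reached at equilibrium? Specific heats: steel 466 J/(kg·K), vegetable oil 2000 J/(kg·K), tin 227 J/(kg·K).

T_f ≈ 35.9 °C

With ΣQ=0 the equilibrium temperature is the m·c-weighted mean:
T_f = (74.09·192 + 932·24.4 + 74.46·24.4) / (74.09 + 932 + 74.46)
    = 38784 / 1080.5 ≈ 35.89 °C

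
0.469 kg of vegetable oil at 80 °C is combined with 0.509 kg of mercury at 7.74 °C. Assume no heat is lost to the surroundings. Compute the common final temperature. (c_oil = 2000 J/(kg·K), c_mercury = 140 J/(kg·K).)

T_f ≈ 74.9 °C

Energy conservation, ΣQ = 0:
0.469×2000×(T − 80) + 0.509×140×(T − 7.74) = 0
938(T − 80) + 71.26(T − 7.74) = 0
1009.3 T = 75592
T = 75592/1009.3 ≈ 74.90 °C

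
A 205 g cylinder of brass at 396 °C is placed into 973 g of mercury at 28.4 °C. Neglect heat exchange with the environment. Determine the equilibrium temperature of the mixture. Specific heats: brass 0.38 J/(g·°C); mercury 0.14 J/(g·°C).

T_f ≈ 162.1 °C

Energy conservation, ΣQ = 0:
205·0.38·(T − 396) + 973·0.14·(T − 28.4) = 0
77.9(T − 396) + 136.22(T − 28.4) = 0
214.12 T = 34717
T = 34717/214.12 ≈ 162.14 °C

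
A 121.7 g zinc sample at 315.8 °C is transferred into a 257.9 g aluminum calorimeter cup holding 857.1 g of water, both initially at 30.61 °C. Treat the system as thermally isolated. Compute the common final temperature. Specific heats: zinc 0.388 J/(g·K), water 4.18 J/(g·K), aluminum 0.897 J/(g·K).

Let T be the final temperature. ΣQ_i = 0:
121.7·0.388·(T − 315.8) + 857.1·4.18·(T − 30.61) + 257.9·0.897·(T − 30.61) = 0
47.22(T − 315.8) + 3582.7(T − 30.61) + 231.34(T − 30.61) = 0
3861.2 T = 131659
T = 131659/3861.2 ≈ 34.10 °C

T_f ≈ 34.1 °C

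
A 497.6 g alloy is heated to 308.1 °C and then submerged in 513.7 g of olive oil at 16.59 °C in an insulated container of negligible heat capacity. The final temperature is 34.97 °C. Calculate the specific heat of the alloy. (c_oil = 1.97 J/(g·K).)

c ≈ 0.137 J/(g·K)

m_s c (T_s − T_f) = m_oil c_oil (T_f − T_0):
497.6×c×(308.1 − 34.97) = 513.7×1.97×(34.97 − 16.59)
135909 c = 18600  ⇒  c ≈ 0.1369 J/(g·K)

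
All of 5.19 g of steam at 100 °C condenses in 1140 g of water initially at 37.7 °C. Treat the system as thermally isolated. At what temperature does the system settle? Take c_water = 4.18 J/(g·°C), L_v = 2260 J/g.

T_f ≈ 40.4 °C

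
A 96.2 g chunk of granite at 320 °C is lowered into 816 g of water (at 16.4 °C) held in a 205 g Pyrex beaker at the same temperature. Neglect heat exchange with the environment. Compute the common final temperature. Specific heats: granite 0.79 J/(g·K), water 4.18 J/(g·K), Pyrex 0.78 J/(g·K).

T_f ≈ 22.7 °C

Let T be the final temperature. ΣQ_i = 0:
96.2×0.79×(T − 320) + 816×4.18×(T − 16.4) + 205×0.78×(T − 16.4) = 0
76(T − 320) + 3410.9(T − 16.4) + 159.9(T − 16.4) = 0
(76 + 3410.9 + 159.9) T = 76×320 + 3410.9×16.4 + 159.9×16.4
T = 82880 / 3646.8 = 22.7 °C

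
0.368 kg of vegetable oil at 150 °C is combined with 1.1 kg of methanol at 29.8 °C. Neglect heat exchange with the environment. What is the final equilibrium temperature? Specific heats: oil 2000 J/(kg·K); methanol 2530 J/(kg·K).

T_f ≈ 54.9 °C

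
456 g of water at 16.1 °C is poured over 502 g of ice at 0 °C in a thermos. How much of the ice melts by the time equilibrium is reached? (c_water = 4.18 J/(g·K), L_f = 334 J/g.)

m_melted ≈ 91.9 g

Water can give up m c ΔT = 456·4.18·16.1 = 30688 J before reaching 0 °C.
To melt every bit of ice: 502·334 = 167668 J.
Since 30688 < 167668 J, not all the ice melts; equilibrium is at 0 °C.
m_melted·334 = 30688  ⇒  m_melted ≈ 91.88 g.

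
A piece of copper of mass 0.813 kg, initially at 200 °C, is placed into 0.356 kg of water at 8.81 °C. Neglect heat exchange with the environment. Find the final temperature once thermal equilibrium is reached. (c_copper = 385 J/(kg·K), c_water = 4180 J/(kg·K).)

T_f ≈ 42.0 °C

Net heat exchanged in the isolated system is zero:
0.813*385*(T − 200) + 0.356*4180*(T − 8.81) = 0
313(T − 200) + 1488.1(T − 8.81) = 0
(313 + 1488.1) T = 313*200 + 1488.1*8.81
T = 75711/1801.1 ≈ 42.04 °C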